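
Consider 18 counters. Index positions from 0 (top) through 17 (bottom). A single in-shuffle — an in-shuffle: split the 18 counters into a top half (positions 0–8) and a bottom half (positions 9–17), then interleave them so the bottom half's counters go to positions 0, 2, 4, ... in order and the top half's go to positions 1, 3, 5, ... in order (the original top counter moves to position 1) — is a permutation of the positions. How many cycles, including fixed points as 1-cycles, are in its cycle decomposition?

Trace each unvisited position around until it returns:
(0 1 3 7 15 12 ... len 18)
1 cycle in total.

1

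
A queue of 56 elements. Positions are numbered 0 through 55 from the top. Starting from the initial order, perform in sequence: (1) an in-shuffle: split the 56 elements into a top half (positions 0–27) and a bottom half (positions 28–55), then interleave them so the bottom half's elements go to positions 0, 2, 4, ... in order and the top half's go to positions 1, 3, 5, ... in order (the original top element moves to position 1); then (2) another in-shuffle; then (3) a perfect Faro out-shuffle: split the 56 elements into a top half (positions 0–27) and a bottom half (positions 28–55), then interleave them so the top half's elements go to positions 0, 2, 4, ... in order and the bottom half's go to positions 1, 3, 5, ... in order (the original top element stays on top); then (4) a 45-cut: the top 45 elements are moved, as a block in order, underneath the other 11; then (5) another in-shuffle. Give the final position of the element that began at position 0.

35

Track the element from position 0 forward through each operation:
  after op 1 (in-shuffle): 0 → 1
  after op 2 (in-shuffle): 1 → 3
  after op 3 (out-shuffle): 3 → 6
  after op 4 (cut 45): 6 → 17
  after op 5 (in-shuffle): 17 → 35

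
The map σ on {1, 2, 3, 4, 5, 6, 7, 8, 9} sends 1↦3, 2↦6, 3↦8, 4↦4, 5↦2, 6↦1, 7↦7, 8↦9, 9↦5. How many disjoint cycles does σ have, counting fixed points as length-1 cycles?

Cycle decomposition: (1 3 8 9 5 2 6) (4) (7).
3 cycles.

3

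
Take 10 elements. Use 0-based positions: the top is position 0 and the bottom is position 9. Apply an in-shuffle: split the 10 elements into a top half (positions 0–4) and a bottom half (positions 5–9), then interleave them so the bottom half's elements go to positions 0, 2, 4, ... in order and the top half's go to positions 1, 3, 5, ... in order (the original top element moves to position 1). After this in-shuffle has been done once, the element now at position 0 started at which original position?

5

Work backwards from position 0, undoing one in-shuffle at a time:
0 ← 5
So the element now at position 0 started at position 5.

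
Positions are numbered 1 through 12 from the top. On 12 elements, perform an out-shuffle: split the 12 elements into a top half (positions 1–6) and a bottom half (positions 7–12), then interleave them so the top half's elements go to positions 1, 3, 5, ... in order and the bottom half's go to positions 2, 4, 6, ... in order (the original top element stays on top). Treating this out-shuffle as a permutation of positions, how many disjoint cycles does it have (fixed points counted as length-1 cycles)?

3

Trace each unvisited position around until it returns:
(1) (2 3 5 9 6 11 10 8 4 7) (12)
3 cycles in total.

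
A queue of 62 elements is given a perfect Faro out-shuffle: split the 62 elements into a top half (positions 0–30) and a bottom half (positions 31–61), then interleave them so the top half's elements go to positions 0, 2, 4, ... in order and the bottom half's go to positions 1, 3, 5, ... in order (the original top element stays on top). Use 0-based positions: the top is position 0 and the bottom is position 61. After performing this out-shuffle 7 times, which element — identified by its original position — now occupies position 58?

30

Work backwards from position 58, undoing one out-shuffle at a time:
58 ← 29 ← 45 ← 53 ← 57 ← 59 ← 60 ← 30
So the element now at position 58 started at position 30.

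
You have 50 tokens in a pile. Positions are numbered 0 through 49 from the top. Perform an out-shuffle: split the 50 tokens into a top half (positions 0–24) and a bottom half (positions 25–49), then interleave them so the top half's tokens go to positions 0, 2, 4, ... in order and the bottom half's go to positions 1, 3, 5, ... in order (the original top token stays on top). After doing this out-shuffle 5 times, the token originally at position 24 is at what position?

Track the token's position through each out-shuffle:
24 → 48 → 47 → 45 → 41 → 33

33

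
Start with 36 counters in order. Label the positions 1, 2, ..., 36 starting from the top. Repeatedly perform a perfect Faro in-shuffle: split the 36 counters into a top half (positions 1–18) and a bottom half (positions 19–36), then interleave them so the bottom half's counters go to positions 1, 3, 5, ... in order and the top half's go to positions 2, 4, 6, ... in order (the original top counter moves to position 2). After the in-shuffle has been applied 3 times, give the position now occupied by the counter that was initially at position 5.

Track the counter's position through each in-shuffle:
5 → 10 → 20 → 3

3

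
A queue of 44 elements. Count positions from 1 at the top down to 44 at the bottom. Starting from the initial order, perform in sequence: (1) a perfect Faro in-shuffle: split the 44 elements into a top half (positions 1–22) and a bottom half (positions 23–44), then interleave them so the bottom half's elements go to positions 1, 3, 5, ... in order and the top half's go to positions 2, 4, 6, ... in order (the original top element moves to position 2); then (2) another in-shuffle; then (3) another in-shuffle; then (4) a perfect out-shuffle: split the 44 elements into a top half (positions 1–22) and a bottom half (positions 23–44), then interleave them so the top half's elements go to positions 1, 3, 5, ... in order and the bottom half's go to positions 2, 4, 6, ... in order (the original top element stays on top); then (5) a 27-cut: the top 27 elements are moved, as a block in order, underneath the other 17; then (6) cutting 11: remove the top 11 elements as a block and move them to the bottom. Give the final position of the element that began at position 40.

15

Track the element from position 40 forward through each operation:
  after op 1 (in-shuffle): 40 → 35
  after op 2 (in-shuffle): 35 → 25
  after op 3 (in-shuffle): 25 → 5
  after op 4 (out-shuffle): 5 → 9
  after op 5 (cut 27): 9 → 26
  after op 6 (cut 11): 26 → 15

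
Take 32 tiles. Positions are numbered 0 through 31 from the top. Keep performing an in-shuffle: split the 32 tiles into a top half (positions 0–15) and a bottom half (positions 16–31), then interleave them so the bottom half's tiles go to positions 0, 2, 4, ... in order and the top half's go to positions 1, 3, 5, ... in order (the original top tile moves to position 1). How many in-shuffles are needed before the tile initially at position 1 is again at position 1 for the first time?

10

Follow position 1 under repeated in-shuffles:
1 → 3 → 7 → 15 → 31 → 30 → 28 → 24 → 16 → 0 → 1
It first returns after 10 in-shuffles.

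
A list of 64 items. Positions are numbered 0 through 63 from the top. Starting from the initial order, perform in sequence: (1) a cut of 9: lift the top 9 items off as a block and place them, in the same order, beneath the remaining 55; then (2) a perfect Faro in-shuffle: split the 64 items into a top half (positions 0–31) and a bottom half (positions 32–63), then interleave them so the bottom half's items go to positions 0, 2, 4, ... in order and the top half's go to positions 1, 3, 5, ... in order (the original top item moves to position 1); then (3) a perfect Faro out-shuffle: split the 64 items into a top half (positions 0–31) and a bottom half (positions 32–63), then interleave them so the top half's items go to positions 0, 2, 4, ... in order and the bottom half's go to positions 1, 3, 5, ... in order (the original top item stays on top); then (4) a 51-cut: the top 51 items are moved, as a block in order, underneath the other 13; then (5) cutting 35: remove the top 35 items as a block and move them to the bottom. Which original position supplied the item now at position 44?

9

Undo the operations in reverse order, starting from position 44:
  undo op 5 (cut 35): 44 ← 15
  undo op 4 (cut 51): 15 ← 2
  undo op 3 (out-shuffle, from top half): 2 ← 1
  undo op 2 (in-shuffle, from top half): 1 ← 0
  undo op 1 (cut 9): 0 ← 9
So the item at position 44 came from original position 9.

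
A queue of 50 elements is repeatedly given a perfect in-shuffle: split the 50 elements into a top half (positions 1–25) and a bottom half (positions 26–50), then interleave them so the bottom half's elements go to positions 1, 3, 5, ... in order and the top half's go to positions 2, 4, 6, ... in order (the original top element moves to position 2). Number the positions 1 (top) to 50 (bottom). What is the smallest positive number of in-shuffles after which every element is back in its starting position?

8

The in-shuffle permutes the 50 positions with cycle lengths [2, 8, 8, 8, 8, 8, 8].
Every element is home exactly when every cycle has completed a whole number of laps, i.e. after lcm(2, 8) = 8 in-shuffles.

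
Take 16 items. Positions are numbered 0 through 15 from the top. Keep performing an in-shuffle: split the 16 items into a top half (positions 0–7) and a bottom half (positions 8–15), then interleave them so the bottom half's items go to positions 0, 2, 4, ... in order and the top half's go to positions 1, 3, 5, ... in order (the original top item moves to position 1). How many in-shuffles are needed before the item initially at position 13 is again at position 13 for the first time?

Follow position 13 under repeated in-shuffles:
13 → 10 → 4 → 9 → 2 → 5 → 11 → 6 → 13
It first returns after 8 in-shuffles.

8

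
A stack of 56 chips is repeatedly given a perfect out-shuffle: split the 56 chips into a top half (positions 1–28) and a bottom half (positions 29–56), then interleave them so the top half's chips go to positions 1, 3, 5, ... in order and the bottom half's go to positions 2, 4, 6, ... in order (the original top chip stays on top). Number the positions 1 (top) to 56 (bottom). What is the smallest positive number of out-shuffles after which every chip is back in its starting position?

20

The out-shuffle permutes the 56 positions with cycle lengths [1, 1, 4, 10, 20, 20].
Every chip is home exactly when every cycle has completed a whole number of laps, i.e. after lcm(1, 4, 10, 20) = 20 out-shuffles.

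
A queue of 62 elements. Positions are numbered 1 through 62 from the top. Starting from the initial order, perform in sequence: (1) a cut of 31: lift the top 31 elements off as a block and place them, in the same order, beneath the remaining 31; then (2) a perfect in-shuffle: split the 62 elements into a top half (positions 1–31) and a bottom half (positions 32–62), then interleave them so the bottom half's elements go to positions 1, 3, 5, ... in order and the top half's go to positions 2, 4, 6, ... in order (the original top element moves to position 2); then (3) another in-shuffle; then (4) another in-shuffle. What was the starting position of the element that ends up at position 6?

17

Undo the operations in reverse order, starting from position 6:
  undo op 4 (in-shuffle, from top half): 6 ← 3
  undo op 3 (in-shuffle, from bottom half): 3 ← 33
  undo op 2 (in-shuffle, from bottom half): 33 ← 48
  undo op 1 (cut 31): 48 ← 17
So the element at position 6 came from original position 17.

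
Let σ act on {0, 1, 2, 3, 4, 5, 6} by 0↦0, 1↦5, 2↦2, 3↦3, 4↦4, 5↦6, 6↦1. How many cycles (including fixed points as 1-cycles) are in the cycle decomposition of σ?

Cycle decomposition: (0) (1 5 6) (2) (3) (4).
5 cycles.

5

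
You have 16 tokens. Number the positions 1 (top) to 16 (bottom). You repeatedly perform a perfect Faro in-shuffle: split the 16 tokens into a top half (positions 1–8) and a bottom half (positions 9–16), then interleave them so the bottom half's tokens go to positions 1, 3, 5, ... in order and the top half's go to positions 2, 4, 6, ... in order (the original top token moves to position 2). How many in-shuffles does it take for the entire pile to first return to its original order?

8

The in-shuffle permutes the 16 positions with cycle lengths [8, 8].
Every token is home exactly when every cycle has completed a whole number of laps, i.e. after lcm(8) = 8 in-shuffles.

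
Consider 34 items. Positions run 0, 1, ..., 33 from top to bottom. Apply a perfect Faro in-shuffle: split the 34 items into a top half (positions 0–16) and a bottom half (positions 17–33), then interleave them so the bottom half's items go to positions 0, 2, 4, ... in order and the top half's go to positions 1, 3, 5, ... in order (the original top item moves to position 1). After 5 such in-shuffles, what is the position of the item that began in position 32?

5

Track the item's position through each in-shuffle:
32 → 30 → 26 → 18 → 2 → 5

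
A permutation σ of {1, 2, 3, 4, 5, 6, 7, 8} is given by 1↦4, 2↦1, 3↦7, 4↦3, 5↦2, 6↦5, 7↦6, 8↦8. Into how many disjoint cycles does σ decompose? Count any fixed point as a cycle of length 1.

Cycle decomposition: (1 4 3 7 6 5 2) (8).
2 cycles.

2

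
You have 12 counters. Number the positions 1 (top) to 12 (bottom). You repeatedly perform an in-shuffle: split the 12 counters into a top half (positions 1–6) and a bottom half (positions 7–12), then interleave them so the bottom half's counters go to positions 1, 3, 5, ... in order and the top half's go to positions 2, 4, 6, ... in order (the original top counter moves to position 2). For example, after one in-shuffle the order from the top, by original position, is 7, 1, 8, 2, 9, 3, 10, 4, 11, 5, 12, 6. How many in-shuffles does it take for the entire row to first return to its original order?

12

The in-shuffle permutes the 12 positions with cycle lengths [12].
Every counter is home exactly when every cycle has completed a whole number of laps, i.e. after lcm(12) = 12 in-shuffles.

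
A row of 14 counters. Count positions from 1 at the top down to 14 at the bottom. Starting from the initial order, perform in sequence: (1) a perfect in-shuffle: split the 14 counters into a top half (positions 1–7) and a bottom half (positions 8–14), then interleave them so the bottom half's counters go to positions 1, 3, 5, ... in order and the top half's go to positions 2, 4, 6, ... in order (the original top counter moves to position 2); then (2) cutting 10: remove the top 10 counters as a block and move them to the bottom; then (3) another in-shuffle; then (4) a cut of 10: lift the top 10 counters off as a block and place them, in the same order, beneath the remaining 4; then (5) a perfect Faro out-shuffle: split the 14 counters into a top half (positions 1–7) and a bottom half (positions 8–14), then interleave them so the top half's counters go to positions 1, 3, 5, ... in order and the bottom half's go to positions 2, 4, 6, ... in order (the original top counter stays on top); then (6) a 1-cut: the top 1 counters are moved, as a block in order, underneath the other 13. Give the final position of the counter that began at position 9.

6

Track the counter from position 9 forward through each operation:
  after op 1 (in-shuffle): 9 → 3
  after op 2 (cut 10): 3 → 7
  after op 3 (in-shuffle): 7 → 14
  after op 4 (cut 10): 14 → 4
  after op 5 (out-shuffle): 4 → 7
  after op 6 (cut 1): 7 → 6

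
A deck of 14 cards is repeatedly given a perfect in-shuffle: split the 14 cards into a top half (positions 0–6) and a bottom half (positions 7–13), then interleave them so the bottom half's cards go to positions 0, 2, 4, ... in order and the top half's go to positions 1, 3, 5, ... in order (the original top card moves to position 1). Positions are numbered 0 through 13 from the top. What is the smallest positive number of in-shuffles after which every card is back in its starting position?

4

The in-shuffle permutes the 14 positions with cycle lengths [2, 4, 4, 4].
Every card is home exactly when every cycle has completed a whole number of laps, i.e. after lcm(2, 4) = 4 in-shuffles.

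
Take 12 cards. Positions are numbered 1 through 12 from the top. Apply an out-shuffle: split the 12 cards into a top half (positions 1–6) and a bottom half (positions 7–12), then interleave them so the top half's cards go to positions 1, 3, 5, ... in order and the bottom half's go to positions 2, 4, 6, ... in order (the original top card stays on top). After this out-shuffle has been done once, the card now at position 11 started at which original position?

Work backwards from position 11, undoing one out-shuffle at a time:
11 ← 6
So the card now at position 11 started at position 6.

6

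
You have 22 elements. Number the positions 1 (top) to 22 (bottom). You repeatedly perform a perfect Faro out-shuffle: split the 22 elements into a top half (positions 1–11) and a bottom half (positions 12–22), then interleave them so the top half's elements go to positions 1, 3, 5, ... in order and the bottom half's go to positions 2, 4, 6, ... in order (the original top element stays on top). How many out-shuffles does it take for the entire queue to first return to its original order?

6

The out-shuffle permutes the 22 positions with cycle lengths [1, 1, 2, 3, 3, 6, 6].
Every element is home exactly when every cycle has completed a whole number of laps, i.e. after lcm(1, 2, 3, 6) = 6 out-shuffles.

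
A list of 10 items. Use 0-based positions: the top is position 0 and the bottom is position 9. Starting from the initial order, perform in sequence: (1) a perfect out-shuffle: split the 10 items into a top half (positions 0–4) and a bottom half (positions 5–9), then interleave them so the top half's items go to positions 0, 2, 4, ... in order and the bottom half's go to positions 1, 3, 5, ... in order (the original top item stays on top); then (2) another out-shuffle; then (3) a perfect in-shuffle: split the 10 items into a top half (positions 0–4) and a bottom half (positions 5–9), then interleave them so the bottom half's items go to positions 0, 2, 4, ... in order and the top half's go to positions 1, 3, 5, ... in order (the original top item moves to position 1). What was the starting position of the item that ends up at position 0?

8

Undo the operations in reverse order, starting from position 0:
  undo op 3 (in-shuffle, from bottom half): 0 ← 5
  undo op 2 (out-shuffle, from bottom half): 5 ← 7
  undo op 1 (out-shuffle, from bottom half): 7 ← 8
So the item at position 0 came from original position 8.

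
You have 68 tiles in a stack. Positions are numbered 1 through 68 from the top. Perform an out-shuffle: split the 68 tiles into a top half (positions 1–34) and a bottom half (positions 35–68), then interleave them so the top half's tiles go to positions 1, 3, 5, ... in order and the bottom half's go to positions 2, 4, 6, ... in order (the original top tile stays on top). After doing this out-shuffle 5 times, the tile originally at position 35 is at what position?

17

Track the tile's position through each out-shuffle:
35 → 2 → 3 → 5 → 9 → 17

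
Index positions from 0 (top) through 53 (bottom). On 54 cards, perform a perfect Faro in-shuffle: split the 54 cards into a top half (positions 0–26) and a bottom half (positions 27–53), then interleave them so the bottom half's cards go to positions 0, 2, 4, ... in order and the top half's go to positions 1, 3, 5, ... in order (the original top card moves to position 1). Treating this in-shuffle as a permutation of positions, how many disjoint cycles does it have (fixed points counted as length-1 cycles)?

Trace each unvisited position around until it returns:
(0 1 3 7 15 31 ... len 20) (2 5 11 23 47 40 ... len 20) (4 9 19 39 24 49 44 34 14 29) (10 21 43 32)
4 cycles in total.

4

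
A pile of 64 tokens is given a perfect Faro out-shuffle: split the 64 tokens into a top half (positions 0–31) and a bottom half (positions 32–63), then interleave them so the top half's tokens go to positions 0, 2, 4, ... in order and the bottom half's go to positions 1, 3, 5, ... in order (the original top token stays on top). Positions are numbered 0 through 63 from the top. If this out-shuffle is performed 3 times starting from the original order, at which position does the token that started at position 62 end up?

Track the token's position through each out-shuffle:
62 → 61 → 59 → 55

55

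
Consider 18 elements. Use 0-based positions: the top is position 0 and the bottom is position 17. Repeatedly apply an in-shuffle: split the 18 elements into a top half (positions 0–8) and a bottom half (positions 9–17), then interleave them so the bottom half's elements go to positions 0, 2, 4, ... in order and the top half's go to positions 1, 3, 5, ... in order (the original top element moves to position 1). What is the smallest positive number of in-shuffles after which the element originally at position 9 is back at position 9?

18

Follow position 9 under repeated in-shuffles:
9 → 0 → 1 → 3 → 7 → 15 → 12 → 6 → 13 → 8 → 17 → 16 → 14 → 10 → 2 → 5 → 11 → 4 → 9
It first returns after 18 in-shuffles.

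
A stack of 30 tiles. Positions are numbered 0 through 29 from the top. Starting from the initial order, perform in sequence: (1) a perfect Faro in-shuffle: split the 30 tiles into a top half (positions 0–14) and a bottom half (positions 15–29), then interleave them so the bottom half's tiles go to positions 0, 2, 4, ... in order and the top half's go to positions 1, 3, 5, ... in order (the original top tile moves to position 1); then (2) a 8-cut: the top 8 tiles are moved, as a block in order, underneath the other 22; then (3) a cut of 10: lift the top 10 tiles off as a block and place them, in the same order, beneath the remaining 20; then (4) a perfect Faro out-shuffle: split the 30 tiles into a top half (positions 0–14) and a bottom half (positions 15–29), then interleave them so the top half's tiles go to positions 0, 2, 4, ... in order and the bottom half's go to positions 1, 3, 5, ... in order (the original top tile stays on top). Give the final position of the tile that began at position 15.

Track the tile from position 15 forward through each operation:
  after op 1 (in-shuffle): 15 → 0
  after op 2 (cut 8): 0 → 22
  after op 3 (cut 10): 22 → 12
  after op 4 (out-shuffle): 12 → 24

24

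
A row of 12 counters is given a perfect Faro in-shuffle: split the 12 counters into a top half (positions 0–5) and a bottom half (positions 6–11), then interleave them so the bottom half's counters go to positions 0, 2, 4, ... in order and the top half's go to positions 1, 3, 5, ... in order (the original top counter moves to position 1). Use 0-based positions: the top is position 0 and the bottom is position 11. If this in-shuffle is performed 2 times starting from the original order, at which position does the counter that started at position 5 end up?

10

Track the counter's position through each in-shuffle:
5 → 11 → 10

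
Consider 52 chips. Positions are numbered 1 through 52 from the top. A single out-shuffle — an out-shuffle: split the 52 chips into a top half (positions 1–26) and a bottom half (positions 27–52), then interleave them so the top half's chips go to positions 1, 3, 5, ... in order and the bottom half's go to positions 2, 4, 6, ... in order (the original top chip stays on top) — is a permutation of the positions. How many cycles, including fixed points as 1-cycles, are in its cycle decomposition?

9

Trace each unvisited position around until it returns:
(1) (2 3 5 9 17 33 14 27) (4 7 13 25 49 46 40 28) (6 11 21 41 30 8 15 29) (10 19 37 22 43 34 16 31) (12 23 45 38 24 47 42 32) (18 35) (20 39 26 51 50 48 44 36) ... plus 1 more
9 cycles in total.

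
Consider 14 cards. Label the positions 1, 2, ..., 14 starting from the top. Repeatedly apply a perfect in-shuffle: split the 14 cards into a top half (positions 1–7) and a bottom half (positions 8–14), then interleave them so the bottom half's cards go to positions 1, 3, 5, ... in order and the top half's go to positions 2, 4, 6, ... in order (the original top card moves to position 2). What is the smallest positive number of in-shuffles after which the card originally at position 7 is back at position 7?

Follow position 7 under repeated in-shuffles:
7 → 14 → 13 → 11 → 7
It first returns after 4 in-shuffles.

4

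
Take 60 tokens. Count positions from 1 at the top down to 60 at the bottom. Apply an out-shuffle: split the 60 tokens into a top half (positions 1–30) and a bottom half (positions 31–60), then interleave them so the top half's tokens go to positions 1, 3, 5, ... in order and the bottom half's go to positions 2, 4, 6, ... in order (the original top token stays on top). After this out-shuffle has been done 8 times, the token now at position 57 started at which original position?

51

Work backwards from position 57, undoing one out-shuffle at a time:
57 ← 29 ← 15 ← 8 ← 34 ← 47 ← 24 ← 42 ← 51
So the token now at position 57 started at position 51.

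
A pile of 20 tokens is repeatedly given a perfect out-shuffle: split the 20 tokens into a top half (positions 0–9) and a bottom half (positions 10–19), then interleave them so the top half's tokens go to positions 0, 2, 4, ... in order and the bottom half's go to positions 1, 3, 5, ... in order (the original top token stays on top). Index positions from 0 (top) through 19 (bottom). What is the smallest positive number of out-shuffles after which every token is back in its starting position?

18

The out-shuffle permutes the 20 positions with cycle lengths [1, 1, 18].
Every token is home exactly when every cycle has completed a whole number of laps, i.e. after lcm(1, 18) = 18 out-shuffles.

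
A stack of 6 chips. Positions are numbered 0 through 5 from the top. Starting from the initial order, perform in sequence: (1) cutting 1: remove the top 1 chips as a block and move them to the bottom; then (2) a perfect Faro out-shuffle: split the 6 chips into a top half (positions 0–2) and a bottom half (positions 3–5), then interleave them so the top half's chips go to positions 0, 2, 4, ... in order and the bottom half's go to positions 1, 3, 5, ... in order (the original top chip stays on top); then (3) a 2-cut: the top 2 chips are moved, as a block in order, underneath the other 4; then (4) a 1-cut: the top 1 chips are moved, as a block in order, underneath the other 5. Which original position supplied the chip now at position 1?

3

Undo the operations in reverse order, starting from position 1:
  undo op 4 (cut 1): 1 ← 2
  undo op 3 (cut 2): 2 ← 4
  undo op 2 (out-shuffle, from top half): 4 ← 2
  undo op 1 (cut 1): 2 ← 3
So the chip at position 1 came from original position 3.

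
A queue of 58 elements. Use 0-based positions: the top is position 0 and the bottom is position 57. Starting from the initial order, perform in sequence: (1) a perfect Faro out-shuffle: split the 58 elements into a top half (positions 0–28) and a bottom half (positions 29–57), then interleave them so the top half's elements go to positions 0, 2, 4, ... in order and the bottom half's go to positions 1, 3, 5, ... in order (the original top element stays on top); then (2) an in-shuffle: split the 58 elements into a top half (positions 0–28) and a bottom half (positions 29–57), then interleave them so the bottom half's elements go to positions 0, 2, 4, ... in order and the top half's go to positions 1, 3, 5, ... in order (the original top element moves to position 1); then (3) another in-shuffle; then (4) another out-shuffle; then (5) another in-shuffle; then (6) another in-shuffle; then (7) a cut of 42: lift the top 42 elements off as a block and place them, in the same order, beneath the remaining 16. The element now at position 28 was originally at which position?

Undo the operations in reverse order, starting from position 28:
  undo op 7 (cut 42): 28 ← 12
  undo op 6 (in-shuffle, from bottom half): 12 ← 35
  undo op 5 (in-shuffle, from top half): 35 ← 17
  undo op 4 (out-shuffle, from bottom half): 17 ← 37
  undo op 3 (in-shuffle, from top half): 37 ← 18
  undo op 2 (in-shuffle, from bottom half): 18 ← 38
  undo op 1 (out-shuffle, from top half): 38 ← 19
So the element at position 28 came from original position 19.

19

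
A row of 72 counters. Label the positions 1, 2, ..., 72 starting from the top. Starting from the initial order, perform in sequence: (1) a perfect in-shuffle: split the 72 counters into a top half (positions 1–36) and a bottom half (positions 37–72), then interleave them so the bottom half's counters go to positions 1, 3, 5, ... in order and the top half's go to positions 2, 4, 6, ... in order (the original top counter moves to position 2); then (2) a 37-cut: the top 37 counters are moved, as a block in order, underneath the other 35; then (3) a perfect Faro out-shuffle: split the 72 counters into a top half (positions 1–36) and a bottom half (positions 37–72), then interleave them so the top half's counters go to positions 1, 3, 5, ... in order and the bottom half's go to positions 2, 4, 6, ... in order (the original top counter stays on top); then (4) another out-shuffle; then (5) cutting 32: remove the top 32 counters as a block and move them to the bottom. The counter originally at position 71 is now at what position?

Track the counter from position 71 forward through each operation:
  after op 1 (in-shuffle): 71 → 69
  after op 2 (cut 37): 69 → 32
  after op 3 (out-shuffle): 32 → 63
  after op 4 (out-shuffle): 63 → 54
  after op 5 (cut 32): 54 → 22

22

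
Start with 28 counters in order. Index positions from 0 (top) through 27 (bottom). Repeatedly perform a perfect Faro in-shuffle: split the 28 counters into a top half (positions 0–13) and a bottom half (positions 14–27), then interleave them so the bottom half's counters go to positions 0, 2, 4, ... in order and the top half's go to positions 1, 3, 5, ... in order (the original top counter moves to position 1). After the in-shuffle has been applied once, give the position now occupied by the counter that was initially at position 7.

15

Track the counter's position through each in-shuffle:
7 → 15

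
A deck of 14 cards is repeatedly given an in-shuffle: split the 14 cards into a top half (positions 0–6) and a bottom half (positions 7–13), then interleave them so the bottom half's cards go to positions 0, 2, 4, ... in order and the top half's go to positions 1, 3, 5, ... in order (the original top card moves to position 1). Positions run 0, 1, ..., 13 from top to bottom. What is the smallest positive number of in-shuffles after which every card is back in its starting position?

4

The in-shuffle permutes the 14 positions with cycle lengths [2, 4, 4, 4].
Every card is home exactly when every cycle has completed a whole number of laps, i.e. after lcm(2, 4) = 4 in-shuffles.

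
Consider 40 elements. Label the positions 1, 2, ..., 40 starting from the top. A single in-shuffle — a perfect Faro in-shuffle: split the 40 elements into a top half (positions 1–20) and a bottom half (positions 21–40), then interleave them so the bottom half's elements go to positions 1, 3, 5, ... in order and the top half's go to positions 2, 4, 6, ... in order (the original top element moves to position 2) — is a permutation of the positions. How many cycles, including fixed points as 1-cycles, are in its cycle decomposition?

2

Trace each unvisited position around until it returns:
(1 2 4 8 16 32 ... len 20) (3 6 12 24 7 14 ... len 20)
2 cycles in total.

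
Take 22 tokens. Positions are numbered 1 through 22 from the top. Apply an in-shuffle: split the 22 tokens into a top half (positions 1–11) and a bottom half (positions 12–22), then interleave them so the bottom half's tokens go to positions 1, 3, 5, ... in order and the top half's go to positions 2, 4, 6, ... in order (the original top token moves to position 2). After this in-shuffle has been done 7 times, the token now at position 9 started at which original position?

6

Work backwards from position 9, undoing one in-shuffle at a time:
9 ← 16 ← 8 ← 4 ← 2 ← 1 ← 12 ← 6
So the token now at position 9 started at position 6.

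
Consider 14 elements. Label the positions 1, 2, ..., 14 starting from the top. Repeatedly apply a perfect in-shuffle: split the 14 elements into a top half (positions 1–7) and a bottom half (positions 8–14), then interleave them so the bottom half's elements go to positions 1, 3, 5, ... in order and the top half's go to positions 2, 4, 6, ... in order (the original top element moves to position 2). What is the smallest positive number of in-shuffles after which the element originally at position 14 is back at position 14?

4

Follow position 14 under repeated in-shuffles:
14 → 13 → 11 → 7 → 14
It first returns after 4 in-shuffles.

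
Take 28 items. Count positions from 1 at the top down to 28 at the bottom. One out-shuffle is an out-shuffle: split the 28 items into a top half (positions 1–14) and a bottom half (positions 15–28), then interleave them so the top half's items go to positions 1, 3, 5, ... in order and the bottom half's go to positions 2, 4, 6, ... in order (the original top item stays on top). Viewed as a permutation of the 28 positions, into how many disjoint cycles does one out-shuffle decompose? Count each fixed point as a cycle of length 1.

5

Trace each unvisited position around until it returns:
(1) (2 3 5 9 17 6 ... len 18) (4 7 13 25 22 16) (10 19) (28)
5 cycles in total.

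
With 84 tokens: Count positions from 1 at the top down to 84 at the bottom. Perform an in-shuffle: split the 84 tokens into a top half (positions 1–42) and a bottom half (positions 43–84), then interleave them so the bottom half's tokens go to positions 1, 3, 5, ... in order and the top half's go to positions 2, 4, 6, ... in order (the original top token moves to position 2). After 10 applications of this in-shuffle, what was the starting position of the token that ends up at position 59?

36

Work backwards from position 59, undoing one in-shuffle at a time:
59 ← 72 ← 36 ← 18 ← 9 ← 47 ← 66 ← 33 ← 59 ← 72 ← 36
So the token now at position 59 started at position 36.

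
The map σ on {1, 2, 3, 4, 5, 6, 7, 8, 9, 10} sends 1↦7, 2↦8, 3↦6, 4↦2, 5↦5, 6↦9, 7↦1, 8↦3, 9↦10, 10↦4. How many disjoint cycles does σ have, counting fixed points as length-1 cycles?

Cycle decomposition: (1 7) (2 8 3 6 9 10 4) (5).
3 cycles.

3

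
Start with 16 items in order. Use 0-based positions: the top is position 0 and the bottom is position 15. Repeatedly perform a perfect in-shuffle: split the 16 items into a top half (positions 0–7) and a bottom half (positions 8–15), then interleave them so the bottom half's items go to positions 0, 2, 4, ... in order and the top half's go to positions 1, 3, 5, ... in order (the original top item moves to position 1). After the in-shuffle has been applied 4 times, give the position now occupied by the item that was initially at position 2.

Track the item's position through each in-shuffle:
2 → 5 → 11 → 6 → 13

13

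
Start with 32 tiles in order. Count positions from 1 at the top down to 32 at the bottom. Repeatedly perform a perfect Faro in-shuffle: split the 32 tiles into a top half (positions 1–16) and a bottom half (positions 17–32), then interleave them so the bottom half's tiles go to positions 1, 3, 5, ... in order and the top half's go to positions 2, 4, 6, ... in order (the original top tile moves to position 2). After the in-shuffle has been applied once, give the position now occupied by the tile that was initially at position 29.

Track the tile's position through each in-shuffle:
29 → 25

25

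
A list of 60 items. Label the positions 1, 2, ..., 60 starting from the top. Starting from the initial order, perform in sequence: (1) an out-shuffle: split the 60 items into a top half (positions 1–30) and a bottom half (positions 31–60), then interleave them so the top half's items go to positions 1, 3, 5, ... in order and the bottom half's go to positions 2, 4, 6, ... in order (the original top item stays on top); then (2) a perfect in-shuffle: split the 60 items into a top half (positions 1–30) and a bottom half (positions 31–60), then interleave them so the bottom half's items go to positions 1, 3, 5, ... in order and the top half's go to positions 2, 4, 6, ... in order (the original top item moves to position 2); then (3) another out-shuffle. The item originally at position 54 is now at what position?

10

Track the item from position 54 forward through each operation:
  after op 1 (out-shuffle): 54 → 48
  after op 2 (in-shuffle): 48 → 35
  after op 3 (out-shuffle): 35 → 10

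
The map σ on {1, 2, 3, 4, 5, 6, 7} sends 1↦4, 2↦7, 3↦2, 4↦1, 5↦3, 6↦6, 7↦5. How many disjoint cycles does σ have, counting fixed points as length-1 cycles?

Cycle decomposition: (1 4) (2 7 5 3) (6).
3 cycles.

3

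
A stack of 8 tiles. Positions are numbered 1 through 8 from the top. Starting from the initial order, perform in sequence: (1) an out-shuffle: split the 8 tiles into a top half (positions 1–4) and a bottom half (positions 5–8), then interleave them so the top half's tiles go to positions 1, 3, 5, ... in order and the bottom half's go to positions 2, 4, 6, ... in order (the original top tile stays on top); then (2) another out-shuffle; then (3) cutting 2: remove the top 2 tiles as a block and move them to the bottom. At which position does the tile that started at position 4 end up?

Track the tile from position 4 forward through each operation:
  after op 1 (out-shuffle): 4 → 7
  after op 2 (out-shuffle): 7 → 6
  after op 3 (cut 2): 6 → 4

4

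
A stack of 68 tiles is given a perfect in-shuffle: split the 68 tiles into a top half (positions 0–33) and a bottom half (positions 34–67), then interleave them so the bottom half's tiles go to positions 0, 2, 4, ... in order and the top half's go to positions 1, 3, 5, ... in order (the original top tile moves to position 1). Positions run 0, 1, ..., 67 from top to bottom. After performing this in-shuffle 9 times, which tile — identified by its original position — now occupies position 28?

0

Work backwards from position 28, undoing one in-shuffle at a time:
28 ← 48 ← 58 ← 63 ← 31 ← 15 ← 7 ← 3 ← 1 ← 0
So the tile now at position 28 started at position 0.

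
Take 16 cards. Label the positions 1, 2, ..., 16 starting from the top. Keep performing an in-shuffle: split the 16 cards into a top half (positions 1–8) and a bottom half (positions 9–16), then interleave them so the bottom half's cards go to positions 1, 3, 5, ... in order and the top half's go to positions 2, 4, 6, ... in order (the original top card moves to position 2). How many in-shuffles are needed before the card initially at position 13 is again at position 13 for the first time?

8

Follow position 13 under repeated in-shuffles:
13 → 9 → 1 → 2 → 4 → 8 → 16 → 15 → 13
It first returns after 8 in-shuffles.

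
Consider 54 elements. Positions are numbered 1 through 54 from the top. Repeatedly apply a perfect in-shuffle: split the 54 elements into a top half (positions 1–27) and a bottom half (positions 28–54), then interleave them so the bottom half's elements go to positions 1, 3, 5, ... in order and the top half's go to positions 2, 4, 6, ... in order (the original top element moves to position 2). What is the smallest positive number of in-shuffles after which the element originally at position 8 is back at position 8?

20

Follow position 8 under repeated in-shuffles:
8 → 16 → 32 → 9 → 18 → 36 → 17 → 34 → 13 → 26 → 52 → 49 → 43 → 31 → 7 → 14 → 28 → 1 → 2 → 4 → 8
It first returns after 20 in-shuffles.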